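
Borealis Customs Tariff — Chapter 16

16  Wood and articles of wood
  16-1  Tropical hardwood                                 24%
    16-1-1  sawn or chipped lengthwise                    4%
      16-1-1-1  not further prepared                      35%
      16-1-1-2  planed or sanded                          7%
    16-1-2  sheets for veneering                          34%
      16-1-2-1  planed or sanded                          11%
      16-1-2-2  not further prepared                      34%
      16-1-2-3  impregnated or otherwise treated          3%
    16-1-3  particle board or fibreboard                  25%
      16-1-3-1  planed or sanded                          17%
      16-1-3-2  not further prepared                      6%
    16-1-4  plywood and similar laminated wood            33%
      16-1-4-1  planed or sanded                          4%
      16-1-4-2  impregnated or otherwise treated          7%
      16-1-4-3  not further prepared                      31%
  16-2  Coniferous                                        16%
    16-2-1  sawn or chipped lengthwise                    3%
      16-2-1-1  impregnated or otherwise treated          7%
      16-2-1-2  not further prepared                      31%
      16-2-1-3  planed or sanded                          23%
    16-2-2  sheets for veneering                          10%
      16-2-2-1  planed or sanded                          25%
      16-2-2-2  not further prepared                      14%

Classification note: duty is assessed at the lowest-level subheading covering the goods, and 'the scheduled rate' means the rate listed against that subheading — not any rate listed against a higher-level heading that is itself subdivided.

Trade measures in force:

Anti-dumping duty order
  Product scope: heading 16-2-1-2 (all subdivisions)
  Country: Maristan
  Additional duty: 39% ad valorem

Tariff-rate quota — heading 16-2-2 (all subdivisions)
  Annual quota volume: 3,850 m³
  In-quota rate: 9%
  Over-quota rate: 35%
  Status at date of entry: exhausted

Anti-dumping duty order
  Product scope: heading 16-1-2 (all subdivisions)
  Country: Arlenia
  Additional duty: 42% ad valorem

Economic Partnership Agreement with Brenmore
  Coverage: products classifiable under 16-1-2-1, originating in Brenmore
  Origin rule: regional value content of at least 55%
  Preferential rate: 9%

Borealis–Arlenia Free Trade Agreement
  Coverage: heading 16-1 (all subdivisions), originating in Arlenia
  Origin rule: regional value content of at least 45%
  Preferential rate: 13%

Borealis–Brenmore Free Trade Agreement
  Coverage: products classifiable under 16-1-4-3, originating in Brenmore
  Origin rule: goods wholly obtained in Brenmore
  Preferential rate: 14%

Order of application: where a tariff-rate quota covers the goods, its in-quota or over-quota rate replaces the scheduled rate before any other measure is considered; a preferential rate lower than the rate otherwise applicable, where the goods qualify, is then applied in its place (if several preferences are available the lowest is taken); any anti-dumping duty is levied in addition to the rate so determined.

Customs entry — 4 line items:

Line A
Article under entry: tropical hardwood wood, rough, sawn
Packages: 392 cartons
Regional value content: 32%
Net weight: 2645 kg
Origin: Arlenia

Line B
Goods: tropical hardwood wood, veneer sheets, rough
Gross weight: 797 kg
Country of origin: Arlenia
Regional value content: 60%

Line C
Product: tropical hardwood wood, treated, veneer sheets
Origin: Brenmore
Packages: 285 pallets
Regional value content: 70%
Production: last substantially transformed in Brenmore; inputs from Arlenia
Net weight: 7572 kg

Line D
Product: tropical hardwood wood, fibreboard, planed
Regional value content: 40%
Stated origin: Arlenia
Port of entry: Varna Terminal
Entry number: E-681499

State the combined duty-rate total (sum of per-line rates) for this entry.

Line A: tropical hardwood → 16-1; sawn → 16-1-1; rough → 16-1-1-1. Scheduled 35%. Arlenia agreement on 16-1: RVC < 45%. → 35%.
Line B: tropical hardwood → 16-1; veneer sheets → 16-1-2; rough → 16-1-2-2. Scheduled 34%. Arlenia agreement on 16-1: RVC ≥ 45% → 13% available; preferential 13%; anti-dumping (Arlenia, 16-1-2): +42%; total 13% + 42% = 55%. → 55%.
Line C: tropical hardwood → 16-1; veneer sheets → 16-1-2; treated → 16-1-2-3. Scheduled 3%. Brenmore agreement on 16-1-2-1: 16-1-2-3 not covered; Brenmore agreement on 16-1-4-3: 16-1-2-3 not covered. → 3%.
Line D: tropical hardwood → 16-1; fibreboard → 16-1-3; planed → 16-1-3-1. Scheduled 17%. Arlenia agreement on 16-1: RVC < 45%. → 17%.
Sum: 35% + 55% + 3% + 17% = 110%.

110%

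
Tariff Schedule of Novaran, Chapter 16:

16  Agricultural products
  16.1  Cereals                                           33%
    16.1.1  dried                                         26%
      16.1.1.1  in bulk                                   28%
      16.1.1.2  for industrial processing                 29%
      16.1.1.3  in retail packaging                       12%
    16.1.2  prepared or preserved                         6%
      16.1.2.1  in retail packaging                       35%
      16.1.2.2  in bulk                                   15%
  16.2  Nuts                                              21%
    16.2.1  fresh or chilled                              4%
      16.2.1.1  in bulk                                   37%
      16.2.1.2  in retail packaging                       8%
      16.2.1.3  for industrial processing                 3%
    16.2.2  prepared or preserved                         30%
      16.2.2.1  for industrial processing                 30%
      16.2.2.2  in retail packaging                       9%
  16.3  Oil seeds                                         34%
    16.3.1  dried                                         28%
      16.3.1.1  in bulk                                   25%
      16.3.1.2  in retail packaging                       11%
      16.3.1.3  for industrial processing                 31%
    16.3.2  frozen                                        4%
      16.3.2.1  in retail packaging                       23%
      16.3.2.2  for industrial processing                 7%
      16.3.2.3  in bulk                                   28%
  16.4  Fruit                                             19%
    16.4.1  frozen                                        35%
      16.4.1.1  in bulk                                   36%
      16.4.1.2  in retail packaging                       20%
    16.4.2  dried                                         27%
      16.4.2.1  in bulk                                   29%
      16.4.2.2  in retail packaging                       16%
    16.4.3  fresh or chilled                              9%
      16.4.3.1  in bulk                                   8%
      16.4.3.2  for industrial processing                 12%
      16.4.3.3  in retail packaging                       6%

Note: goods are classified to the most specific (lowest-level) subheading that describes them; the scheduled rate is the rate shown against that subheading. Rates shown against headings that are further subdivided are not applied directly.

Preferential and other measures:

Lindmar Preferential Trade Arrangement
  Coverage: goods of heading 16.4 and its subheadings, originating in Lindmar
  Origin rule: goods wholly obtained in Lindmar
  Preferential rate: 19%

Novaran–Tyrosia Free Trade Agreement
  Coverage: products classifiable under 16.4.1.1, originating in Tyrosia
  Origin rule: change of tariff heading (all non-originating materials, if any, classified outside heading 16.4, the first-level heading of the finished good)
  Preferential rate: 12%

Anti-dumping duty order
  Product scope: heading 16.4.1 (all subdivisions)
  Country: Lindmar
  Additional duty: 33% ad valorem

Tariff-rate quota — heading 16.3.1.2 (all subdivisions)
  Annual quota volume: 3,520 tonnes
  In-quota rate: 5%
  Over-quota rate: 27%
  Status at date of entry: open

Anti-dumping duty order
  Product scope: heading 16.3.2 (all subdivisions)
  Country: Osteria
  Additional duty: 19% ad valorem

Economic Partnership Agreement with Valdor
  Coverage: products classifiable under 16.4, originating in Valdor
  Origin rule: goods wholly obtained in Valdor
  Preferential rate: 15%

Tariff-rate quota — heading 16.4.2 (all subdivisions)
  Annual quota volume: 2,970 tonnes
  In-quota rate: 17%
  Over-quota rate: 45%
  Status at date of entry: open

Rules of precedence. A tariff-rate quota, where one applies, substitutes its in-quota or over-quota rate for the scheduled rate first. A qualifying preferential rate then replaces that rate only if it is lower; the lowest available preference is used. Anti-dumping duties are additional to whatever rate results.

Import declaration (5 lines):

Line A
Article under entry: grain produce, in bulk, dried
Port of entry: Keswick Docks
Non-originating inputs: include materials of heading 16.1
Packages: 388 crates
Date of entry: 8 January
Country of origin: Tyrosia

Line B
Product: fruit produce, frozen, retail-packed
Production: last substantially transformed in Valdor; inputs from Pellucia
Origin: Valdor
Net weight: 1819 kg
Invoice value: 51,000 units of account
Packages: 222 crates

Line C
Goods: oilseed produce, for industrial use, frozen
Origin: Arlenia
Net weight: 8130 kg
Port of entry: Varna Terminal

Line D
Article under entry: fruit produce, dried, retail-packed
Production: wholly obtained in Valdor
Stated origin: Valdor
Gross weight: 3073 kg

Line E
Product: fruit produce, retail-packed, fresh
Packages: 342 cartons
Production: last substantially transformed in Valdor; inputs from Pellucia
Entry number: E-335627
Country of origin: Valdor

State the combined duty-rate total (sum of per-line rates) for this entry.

76%

Line A: grain → 16.1; dried → 16.1.1; in bulk → 16.1.1.1. Scheduled 28%. Tyrosia agreement on 16.4.1.1: 16.1.1.1 not covered. → 28%.
Line B: fruit → 16.4; frozen → 16.4.1; retail-packed → 16.4.1.2. Scheduled 20%. Valdor agreement on 16.4: not wholly obtained. → 20%.
Line C: oilseed → 16.3; frozen → 16.3.2; for industrial use → 16.3.2.2. Scheduled 7%. No special measure applies. → 7%.
Line D: fruit → 16.4; dried → 16.4.2; retail-packed → 16.4.2.2. Scheduled 16%. quota on 16.4.2 open → in-quota 17%; Valdor agreement on 16.4: wholly obtained → 15% available; preferential 15%. → 15%.
Line E: fruit → 16.4; fresh → 16.4.3; retail-packed → 16.4.3.3. Scheduled 6%. Valdor agreement on 16.4: not wholly obtained. → 6%.
Sum: 28% + 20% + 7% + 15% + 6% = 76%.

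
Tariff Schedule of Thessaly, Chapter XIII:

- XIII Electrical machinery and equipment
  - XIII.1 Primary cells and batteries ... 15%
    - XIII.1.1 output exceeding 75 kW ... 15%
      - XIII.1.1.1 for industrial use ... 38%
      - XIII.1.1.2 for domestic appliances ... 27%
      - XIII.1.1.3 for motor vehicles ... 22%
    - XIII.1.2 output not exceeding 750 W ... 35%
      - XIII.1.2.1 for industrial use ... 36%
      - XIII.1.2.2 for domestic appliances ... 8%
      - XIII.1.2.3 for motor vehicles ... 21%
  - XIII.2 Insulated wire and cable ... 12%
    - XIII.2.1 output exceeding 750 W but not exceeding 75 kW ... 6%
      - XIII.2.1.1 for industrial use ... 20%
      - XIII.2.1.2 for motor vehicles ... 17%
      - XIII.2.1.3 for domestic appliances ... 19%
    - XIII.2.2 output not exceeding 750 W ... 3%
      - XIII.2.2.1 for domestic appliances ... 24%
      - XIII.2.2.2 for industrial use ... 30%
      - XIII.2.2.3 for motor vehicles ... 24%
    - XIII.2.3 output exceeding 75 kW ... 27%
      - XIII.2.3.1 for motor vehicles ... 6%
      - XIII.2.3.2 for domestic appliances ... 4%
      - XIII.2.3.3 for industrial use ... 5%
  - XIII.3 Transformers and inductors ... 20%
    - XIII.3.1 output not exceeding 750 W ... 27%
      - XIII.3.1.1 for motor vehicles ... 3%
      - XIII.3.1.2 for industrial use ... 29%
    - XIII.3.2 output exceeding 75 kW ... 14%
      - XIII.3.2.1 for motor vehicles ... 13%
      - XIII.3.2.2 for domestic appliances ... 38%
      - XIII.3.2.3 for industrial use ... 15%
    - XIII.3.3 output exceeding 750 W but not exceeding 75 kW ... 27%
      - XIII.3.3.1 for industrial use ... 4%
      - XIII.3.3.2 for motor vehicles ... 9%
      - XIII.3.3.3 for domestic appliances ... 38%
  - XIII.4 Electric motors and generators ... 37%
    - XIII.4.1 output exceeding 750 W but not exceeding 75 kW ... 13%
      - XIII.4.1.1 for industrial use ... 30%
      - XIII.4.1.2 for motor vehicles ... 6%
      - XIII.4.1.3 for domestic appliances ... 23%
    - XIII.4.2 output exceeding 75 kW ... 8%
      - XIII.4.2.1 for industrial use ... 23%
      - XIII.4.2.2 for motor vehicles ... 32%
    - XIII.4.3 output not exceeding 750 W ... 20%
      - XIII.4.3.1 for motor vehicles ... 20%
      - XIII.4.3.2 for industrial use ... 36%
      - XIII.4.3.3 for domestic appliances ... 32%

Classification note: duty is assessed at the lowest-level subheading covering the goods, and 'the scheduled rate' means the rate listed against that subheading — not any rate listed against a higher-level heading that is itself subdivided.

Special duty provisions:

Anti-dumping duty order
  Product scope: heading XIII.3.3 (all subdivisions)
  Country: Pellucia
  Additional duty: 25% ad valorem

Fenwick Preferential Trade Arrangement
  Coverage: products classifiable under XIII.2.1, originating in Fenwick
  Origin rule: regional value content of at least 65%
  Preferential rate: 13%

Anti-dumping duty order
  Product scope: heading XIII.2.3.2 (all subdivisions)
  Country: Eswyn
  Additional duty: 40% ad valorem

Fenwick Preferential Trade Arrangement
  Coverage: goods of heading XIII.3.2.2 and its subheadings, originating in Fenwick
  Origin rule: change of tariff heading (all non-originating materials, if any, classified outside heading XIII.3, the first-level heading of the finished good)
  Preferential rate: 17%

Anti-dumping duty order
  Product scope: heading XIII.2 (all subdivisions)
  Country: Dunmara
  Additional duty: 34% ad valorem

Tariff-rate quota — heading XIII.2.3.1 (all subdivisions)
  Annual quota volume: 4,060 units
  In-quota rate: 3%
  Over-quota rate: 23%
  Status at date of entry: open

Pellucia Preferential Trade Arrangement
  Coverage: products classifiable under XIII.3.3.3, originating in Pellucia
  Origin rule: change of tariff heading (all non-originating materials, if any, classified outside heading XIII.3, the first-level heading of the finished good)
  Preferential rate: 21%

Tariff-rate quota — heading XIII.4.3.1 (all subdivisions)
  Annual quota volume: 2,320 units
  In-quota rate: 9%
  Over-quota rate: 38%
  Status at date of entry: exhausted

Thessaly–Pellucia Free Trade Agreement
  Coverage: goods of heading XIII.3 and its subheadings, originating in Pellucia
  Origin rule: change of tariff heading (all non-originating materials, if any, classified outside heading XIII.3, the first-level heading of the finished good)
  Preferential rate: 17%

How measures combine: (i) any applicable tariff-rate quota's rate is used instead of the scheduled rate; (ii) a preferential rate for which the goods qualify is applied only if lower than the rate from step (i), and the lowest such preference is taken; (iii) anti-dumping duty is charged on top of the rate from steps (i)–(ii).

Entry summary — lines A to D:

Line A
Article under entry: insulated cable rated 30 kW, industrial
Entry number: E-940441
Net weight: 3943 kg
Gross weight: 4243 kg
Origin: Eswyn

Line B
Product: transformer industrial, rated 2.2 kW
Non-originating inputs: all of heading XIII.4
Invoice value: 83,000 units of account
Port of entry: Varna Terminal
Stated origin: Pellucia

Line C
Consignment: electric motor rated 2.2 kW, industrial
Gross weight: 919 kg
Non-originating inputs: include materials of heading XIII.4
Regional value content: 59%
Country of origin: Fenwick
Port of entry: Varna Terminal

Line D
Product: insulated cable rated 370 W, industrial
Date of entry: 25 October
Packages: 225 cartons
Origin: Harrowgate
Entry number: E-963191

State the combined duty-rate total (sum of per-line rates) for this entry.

109%

Line A: insulated cable → XIII.2; rated 30 kW → XIII.2.1; industrial → XIII.2.1.1. Scheduled 20%. No special measure applies. → 20%.
Line B: transformer → XIII.3; rated 2.2 kW → XIII.3.3; industrial → XIII.3.3.1. Scheduled 4%. Pellucia agreement on XIII.3.3.3: XIII.3.3.1 not covered; Pellucia agreement on XIII.3: CTH met → 17% available; preference 17% not lower than 4% → no reduction; anti-dumping (Pellucia, XIII.3.3): +25%; total 4% + 25% = 29%. → 29%.
Line C: electric motor → XIII.4; rated 2.2 kW → XIII.4.1; industrial → XIII.4.1.1. Scheduled 30%. Fenwick agreement on XIII.2.1: XIII.4.1.1 not covered; Fenwick agreement on XIII.3.2.2: XIII.4.1.1 not covered. → 30%.
Line D: insulated cable → XIII.2; rated 370 W → XIII.2.2; industrial → XIII.2.2.2. Scheduled 30%. No special measure applies. → 30%.
Sum: 20% + 29% + 30% + 30% = 109%.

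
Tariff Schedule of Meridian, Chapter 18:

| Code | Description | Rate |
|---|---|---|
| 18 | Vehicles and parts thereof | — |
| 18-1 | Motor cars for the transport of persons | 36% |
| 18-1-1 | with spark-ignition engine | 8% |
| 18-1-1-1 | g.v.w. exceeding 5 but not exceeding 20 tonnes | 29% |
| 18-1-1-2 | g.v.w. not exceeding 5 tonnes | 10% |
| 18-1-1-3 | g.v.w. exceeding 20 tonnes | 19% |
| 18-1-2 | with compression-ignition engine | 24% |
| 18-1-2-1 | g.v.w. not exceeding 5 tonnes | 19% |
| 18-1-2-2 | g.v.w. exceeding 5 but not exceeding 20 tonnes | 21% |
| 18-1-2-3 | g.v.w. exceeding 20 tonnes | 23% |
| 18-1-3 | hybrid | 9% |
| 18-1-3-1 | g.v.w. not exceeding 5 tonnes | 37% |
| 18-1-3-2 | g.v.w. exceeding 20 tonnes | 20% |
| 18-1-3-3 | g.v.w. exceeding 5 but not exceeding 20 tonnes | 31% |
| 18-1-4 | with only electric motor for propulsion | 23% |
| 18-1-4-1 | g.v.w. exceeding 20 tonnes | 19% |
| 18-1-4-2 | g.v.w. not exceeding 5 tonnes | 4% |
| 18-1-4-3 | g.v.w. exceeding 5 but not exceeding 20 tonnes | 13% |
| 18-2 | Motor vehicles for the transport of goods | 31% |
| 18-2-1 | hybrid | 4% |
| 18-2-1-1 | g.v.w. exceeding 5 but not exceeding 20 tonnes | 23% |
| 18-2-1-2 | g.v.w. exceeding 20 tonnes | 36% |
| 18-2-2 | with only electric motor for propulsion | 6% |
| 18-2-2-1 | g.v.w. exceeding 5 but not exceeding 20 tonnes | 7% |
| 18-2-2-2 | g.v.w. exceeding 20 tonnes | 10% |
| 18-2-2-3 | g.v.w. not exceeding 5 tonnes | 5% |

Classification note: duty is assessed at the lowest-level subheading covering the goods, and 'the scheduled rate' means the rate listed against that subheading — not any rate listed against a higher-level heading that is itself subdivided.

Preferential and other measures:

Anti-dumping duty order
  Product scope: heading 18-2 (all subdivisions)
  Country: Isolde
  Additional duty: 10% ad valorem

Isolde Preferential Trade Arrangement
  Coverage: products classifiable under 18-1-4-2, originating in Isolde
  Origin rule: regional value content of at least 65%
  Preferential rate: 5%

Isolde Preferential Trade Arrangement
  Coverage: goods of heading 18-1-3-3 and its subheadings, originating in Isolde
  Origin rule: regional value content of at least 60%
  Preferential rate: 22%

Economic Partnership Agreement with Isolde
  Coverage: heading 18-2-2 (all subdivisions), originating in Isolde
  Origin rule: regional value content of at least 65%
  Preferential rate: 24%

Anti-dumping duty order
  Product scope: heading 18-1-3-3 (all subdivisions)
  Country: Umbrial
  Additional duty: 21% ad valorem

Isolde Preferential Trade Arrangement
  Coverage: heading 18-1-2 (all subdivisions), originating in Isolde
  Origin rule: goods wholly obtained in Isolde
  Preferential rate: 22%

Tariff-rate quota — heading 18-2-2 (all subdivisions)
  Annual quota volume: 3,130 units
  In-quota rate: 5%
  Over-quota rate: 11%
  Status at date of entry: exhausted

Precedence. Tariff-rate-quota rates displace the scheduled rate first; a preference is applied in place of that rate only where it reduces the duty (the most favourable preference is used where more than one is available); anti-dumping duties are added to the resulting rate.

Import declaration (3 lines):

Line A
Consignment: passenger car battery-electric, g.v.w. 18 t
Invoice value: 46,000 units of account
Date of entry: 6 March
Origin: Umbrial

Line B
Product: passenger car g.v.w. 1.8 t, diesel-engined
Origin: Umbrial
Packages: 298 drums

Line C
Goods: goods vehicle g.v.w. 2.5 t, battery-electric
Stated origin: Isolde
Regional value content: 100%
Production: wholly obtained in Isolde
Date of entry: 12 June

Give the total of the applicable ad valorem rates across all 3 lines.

Line A: passenger car → 18-1; battery-electric → 18-1-4; g.v.w. 18 t → 18-1-4-3. Scheduled 13%. No special measure applies. → 13%.
Line B: passenger car → 18-1; diesel-engined → 18-1-2; g.v.w. 1.8 t → 18-1-2-1. Scheduled 19%. No special measure applies. → 19%.
Line C: goods vehicle → 18-2; battery-electric → 18-2-2; g.v.w. 2.5 t → 18-2-2-3. Scheduled 5%. quota on 18-2-2 exhausted → over-quota 11%; Isolde agreement on 18-1-4-2: 18-2-2-3 not covered; Isolde agreement on 18-1-3-3: 18-2-2-3 not covered; Isolde agreement on 18-2-2: RVC ≥ 65% → 24% available; Isolde agreement on 18-1-2: 18-2-2-3 not covered; preference 24% not lower than 11% → no reduction; anti-dumping (Isolde, 18-2): +10%; total 11% + 10% = 21%. → 21%.
Sum: 13% + 19% + 21% = 53%.

53%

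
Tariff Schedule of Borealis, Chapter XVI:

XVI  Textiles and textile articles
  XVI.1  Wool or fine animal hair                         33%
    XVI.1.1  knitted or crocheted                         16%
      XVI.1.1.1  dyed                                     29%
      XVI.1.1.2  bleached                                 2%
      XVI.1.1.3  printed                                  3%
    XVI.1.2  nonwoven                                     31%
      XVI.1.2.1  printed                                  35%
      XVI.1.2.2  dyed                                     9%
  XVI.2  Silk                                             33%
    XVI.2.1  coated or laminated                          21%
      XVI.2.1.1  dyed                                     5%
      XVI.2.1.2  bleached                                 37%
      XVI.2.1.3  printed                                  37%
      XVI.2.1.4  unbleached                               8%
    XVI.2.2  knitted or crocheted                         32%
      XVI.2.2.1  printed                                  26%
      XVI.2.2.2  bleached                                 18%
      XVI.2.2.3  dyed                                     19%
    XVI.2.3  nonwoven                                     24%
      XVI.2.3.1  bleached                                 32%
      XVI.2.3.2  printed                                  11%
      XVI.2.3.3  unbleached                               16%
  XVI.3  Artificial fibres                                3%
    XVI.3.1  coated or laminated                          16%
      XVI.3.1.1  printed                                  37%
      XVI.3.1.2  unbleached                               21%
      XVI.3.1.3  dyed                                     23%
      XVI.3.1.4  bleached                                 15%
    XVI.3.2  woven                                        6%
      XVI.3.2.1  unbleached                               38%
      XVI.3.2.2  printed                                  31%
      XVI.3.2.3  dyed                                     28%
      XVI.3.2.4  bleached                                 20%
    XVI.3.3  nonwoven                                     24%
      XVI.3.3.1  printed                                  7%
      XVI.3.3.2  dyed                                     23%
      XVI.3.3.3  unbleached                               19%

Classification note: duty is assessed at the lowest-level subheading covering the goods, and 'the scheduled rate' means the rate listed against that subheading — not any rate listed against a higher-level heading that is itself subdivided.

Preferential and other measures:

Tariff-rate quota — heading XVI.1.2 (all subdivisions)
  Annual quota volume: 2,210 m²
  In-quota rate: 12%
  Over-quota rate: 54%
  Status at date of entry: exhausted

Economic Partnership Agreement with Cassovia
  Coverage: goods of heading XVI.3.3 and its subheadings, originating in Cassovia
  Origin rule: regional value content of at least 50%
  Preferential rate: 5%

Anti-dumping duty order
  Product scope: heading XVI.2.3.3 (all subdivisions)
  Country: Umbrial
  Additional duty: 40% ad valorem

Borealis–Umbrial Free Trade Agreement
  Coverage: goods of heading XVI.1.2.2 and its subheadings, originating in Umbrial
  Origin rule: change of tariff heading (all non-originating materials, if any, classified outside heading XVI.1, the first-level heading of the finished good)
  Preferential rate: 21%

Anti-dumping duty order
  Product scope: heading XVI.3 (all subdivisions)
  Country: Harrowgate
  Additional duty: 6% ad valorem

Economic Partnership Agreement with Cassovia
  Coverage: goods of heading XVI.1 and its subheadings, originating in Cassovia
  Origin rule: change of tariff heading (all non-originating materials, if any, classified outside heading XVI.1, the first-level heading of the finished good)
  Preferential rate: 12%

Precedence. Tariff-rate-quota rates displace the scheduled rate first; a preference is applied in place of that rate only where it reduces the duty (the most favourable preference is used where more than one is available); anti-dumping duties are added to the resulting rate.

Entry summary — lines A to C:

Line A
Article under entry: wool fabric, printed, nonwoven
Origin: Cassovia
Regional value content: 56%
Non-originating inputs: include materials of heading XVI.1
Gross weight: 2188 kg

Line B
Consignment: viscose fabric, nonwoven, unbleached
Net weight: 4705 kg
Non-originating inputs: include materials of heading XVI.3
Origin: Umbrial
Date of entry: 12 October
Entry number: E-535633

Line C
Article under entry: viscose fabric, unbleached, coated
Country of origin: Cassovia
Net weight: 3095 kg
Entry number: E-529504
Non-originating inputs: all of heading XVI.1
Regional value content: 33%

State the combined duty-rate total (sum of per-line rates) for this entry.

94%

Line A: wool → XVI.1; nonwoven → XVI.1.2; printed → XVI.1.2.1. Scheduled 35%. quota on XVI.1.2 exhausted → over-quota 54%; Cassovia agreement on XVI.3.3: XVI.1.2.1 not covered; Cassovia agreement on XVI.1: CTH not met. → 54%.
Line B: viscose → XVI.3; nonwoven → XVI.3.3; unbleached → XVI.3.3.3. Scheduled 19%. Umbrial agreement on XVI.1.2.2: XVI.3.3.3 not covered. → 19%.
Line C: viscose → XVI.3; coated → XVI.3.1; unbleached → XVI.3.1.2. Scheduled 21%. Cassovia agreement on XVI.3.3: XVI.3.1.2 not covered; Cassovia agreement on XVI.1: XVI.3.1.2 not covered. → 21%.
Sum: 54% + 19% + 21% = 94%.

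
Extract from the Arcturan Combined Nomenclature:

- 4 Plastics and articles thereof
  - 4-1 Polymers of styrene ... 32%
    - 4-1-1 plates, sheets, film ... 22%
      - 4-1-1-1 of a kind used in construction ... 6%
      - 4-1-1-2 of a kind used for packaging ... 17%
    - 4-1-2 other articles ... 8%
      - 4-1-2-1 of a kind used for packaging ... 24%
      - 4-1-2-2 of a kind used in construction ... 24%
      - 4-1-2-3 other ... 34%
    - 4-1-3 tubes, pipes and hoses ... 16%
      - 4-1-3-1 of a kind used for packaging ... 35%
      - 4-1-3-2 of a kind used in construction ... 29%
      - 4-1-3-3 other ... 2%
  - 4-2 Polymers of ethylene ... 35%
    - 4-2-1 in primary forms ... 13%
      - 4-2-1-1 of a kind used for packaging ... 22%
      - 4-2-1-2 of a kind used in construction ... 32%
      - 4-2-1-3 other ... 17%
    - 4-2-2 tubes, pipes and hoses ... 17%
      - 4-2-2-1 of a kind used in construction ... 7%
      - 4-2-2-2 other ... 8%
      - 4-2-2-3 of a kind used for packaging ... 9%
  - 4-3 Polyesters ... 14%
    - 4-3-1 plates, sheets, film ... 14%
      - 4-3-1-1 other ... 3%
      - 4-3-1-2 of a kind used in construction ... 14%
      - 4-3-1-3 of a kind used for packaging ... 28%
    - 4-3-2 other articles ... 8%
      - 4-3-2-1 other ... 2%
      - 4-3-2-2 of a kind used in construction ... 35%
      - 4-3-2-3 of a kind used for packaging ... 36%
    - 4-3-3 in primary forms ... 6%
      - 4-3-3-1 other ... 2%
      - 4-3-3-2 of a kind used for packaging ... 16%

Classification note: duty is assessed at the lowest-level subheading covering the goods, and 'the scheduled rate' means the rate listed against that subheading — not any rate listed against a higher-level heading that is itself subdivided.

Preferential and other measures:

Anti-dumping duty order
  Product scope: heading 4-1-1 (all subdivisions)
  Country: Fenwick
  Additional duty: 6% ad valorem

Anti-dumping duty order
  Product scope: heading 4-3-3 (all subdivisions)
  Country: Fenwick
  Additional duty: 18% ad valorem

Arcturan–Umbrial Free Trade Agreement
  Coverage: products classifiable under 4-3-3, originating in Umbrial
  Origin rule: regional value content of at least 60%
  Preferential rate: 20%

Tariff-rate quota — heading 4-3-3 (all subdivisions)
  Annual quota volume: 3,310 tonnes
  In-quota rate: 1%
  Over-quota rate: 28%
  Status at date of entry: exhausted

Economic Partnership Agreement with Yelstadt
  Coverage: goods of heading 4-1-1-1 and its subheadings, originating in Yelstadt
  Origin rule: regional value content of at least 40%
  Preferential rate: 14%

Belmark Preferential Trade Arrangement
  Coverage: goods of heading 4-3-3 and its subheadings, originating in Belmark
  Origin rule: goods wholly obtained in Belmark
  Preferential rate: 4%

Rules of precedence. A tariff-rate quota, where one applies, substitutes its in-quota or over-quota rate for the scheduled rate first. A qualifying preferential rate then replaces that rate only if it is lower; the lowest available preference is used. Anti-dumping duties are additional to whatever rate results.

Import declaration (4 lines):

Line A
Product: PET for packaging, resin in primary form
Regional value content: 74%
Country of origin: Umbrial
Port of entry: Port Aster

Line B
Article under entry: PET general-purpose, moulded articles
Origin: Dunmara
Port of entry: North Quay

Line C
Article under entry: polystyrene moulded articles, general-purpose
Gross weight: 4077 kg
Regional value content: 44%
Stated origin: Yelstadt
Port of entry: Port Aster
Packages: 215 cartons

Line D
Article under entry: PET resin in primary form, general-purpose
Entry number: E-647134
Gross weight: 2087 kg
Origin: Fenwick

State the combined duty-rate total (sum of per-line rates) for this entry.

Line A: PET → 4-3; resin in primary form → 4-3-3; for packaging → 4-3-3-2. Scheduled 16%. quota on 4-3-3 exhausted → over-quota 28%; Umbrial agreement on 4-3-3: RVC ≥ 60% → 20% available; preferential 20%. → 20%.
Line B: PET → 4-3; moulded articles → 4-3-2; general-purpose → 4-3-2-1. Scheduled 2%. No special measure applies. → 2%.
Line C: polystyrene → 4-1; moulded articles → 4-1-2; general-purpose → 4-1-2-3. Scheduled 34%. Yelstadt agreement on 4-1-1-1: 4-1-2-3 not covered. → 34%.
Line D: PET → 4-3; resin in primary form → 4-3-3; general-purpose → 4-3-3-1. Scheduled 2%. quota on 4-3-3 exhausted → over-quota 28%; anti-dumping (Fenwick, 4-3-3): +18%; total 28% + 18% = 46%. → 46%.
Sum: 20% + 2% + 34% + 46% = 102%.

102%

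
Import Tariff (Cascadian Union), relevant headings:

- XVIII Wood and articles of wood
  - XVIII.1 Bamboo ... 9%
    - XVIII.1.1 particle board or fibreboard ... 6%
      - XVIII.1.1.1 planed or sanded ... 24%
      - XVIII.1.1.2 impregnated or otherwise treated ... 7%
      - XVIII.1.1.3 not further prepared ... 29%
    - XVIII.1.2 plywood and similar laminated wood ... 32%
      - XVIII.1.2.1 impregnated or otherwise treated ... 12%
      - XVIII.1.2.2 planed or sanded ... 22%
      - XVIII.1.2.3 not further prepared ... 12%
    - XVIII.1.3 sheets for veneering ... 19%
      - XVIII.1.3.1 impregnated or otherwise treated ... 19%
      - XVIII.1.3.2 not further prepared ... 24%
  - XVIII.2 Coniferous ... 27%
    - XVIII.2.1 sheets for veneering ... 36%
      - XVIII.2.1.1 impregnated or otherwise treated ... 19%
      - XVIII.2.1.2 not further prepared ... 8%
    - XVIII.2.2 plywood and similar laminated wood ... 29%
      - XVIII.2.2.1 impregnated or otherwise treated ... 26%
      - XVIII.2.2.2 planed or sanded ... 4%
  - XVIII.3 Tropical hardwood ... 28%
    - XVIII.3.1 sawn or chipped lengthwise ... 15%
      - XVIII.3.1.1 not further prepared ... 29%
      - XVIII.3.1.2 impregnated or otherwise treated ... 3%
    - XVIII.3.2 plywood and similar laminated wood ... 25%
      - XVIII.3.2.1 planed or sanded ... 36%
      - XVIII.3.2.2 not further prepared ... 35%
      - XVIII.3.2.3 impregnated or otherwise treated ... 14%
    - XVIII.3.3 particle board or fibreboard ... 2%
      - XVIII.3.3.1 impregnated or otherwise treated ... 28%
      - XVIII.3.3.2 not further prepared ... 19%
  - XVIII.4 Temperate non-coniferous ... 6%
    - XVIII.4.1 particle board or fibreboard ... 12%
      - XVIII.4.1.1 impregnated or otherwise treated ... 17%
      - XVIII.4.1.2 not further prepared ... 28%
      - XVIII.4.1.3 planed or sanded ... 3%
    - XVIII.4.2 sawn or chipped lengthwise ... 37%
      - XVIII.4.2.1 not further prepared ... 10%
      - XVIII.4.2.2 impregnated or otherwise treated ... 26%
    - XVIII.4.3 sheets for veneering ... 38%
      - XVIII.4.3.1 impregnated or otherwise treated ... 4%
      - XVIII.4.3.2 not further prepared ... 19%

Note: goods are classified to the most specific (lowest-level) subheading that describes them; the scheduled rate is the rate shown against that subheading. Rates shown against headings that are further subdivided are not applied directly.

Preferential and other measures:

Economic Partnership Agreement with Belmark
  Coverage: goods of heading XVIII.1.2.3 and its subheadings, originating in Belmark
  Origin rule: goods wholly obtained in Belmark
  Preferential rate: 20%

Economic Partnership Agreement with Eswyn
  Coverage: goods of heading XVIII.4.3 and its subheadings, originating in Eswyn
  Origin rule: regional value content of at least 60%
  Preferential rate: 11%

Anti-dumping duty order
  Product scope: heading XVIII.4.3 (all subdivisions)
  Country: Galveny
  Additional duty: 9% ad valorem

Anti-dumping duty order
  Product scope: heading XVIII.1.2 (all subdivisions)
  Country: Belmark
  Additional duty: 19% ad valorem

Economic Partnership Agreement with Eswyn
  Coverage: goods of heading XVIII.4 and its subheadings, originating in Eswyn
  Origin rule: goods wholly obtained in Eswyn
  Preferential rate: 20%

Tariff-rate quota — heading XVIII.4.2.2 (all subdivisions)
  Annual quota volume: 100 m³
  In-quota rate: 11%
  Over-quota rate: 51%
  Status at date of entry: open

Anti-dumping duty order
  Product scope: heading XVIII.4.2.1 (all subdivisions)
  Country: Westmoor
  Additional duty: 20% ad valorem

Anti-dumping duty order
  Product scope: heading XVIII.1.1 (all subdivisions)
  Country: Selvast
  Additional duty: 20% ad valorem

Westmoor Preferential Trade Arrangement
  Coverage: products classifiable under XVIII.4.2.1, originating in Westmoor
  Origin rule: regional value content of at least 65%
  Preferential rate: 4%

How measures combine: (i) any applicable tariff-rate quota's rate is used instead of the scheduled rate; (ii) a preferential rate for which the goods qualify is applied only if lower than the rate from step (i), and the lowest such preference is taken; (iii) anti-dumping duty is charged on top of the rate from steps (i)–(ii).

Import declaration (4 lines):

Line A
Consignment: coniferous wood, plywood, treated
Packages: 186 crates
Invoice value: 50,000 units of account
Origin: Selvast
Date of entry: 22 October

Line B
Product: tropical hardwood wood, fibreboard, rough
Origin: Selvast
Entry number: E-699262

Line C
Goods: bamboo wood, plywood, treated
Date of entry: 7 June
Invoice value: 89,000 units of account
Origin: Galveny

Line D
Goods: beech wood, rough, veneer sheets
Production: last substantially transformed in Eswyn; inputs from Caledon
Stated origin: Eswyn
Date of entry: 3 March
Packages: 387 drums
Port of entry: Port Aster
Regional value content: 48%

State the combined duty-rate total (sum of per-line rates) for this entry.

Line A: coniferous → XVIII.2; plywood → XVIII.2.2; treated → XVIII.2.2.1. Scheduled 26%. No special measure applies. → 26%.
Line B: tropical hardwood → XVIII.3; fibreboard → XVIII.3.3; rough → XVIII.3.3.2. Scheduled 19%. No special measure applies. → 19%.
Line C: bamboo → XVIII.1; plywood → XVIII.1.2; treated → XVIII.1.2.1. Scheduled 12%. No special measure applies. → 12%.
Line D: beech → XVIII.4; veneer sheets → XVIII.4.3; rough → XVIII.4.3.2. Scheduled 19%. Eswyn agreement on XVIII.4.3: RVC < 60%; Eswyn agreement on XVIII.4: not wholly obtained. → 19%.
Sum: 26% + 19% + 12% + 19% = 76%.

76%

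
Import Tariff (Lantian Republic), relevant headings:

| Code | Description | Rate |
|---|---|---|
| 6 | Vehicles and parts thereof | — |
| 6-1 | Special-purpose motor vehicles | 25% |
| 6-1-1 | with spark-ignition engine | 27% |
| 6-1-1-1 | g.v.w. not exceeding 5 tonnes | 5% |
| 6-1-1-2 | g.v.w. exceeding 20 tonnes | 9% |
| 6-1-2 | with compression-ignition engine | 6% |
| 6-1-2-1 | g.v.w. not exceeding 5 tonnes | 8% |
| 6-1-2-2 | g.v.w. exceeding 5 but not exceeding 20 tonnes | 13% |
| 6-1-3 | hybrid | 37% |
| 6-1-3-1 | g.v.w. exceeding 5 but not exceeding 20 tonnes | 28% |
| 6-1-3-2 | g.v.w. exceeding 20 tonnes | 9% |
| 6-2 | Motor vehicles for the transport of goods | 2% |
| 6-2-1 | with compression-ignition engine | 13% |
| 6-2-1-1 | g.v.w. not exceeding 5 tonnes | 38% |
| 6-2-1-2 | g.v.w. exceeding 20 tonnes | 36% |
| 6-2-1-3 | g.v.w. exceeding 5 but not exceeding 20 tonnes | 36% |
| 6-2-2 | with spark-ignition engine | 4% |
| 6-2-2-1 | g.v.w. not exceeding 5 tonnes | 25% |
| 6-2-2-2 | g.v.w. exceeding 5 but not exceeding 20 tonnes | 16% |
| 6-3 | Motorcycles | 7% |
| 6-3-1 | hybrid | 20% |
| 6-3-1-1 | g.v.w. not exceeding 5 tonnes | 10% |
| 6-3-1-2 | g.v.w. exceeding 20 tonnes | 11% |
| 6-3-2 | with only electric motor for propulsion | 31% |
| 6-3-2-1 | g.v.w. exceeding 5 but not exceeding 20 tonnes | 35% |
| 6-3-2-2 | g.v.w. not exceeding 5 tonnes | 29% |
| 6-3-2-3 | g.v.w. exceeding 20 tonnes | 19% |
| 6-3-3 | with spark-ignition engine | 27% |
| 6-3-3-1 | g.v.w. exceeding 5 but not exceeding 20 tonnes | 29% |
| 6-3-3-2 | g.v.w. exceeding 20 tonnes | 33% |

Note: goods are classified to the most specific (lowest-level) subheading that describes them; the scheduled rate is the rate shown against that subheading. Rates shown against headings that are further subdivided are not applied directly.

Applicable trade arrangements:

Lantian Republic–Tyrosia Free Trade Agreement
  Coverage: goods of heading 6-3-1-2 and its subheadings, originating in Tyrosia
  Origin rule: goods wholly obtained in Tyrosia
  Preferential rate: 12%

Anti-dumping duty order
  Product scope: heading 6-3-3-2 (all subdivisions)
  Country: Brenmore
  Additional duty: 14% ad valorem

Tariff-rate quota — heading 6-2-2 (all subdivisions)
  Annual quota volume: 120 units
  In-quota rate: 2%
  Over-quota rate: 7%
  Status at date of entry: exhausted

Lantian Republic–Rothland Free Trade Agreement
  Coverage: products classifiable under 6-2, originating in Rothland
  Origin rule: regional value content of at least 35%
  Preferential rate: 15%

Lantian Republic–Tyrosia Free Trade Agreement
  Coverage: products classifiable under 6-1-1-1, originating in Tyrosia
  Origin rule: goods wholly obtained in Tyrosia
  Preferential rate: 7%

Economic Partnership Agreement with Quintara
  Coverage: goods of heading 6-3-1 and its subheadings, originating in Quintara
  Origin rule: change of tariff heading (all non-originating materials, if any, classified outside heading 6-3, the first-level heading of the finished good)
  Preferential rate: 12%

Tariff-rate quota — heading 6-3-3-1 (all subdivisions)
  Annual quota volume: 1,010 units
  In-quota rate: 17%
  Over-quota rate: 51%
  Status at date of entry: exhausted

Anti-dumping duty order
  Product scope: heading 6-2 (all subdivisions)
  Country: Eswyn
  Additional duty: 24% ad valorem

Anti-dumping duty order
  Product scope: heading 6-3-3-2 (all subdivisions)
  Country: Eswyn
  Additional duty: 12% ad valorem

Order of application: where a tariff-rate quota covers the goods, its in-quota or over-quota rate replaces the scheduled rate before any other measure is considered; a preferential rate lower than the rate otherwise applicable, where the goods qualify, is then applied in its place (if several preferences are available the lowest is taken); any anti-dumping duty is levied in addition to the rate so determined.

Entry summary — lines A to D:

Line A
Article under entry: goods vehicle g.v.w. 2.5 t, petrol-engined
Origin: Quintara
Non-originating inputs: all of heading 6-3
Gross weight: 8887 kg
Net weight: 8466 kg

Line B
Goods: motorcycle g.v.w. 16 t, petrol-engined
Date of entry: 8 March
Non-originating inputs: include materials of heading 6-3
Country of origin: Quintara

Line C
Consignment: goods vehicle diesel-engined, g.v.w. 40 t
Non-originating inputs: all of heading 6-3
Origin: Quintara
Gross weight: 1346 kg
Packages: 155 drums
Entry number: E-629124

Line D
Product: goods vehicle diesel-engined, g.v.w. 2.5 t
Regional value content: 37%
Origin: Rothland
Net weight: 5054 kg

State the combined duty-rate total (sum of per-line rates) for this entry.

Line A: goods vehicle → 6-2; petrol-engined → 6-2-2; g.v.w. 2.5 t → 6-2-2-1. Scheduled 25%. quota on 6-2-2 exhausted → over-quota 7%; Quintara agreement on 6-3-1: 6-2-2-1 not covered. → 7%.
Line B: motorcycle → 6-3; petrol-engined → 6-3-3; g.v.w. 16 t → 6-3-3-1. Scheduled 29%. quota on 6-3-3-1 exhausted → over-quota 51%; Quintara agreement on 6-3-1: 6-3-3-1 not covered. → 51%.
Line C: goods vehicle → 6-2; diesel-engined → 6-2-1; g.v.w. 40 t → 6-2-1-2. Scheduled 36%. Quintara agreement on 6-3-1: 6-2-1-2 not covered. → 36%.
Line D: goods vehicle → 6-2; diesel-engined → 6-2-1; g.v.w. 2.5 t → 6-2-1-1. Scheduled 38%. Rothland agreement on 6-2: RVC ≥ 35% → 15% available; preferential 15%. → 15%.
Sum: 7% + 51% + 36% + 15% = 109%.

109%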